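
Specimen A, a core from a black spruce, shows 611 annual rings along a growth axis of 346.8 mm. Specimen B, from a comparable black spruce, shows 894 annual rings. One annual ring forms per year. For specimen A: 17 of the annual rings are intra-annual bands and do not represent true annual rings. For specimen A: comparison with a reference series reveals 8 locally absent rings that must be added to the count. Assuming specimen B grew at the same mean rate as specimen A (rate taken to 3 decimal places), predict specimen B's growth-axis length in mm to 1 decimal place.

514.9 mm

Specimen A: true annual ring count = 611 − 17 + 8 = 602.
A: Mean rate = 346.8 mm / 602 years ≈ 0.576 mm per year.
B's length ≈ 0.576 × 894 = 514.9 mm.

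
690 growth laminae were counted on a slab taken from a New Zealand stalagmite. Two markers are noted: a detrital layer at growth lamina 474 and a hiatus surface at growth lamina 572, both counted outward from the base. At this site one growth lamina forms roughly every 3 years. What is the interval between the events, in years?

572 − 474 = 98 growth laminae lie between the two events.
Multiplying by 3 years per growth lamina: 98 × 3 = 294 years.

294 years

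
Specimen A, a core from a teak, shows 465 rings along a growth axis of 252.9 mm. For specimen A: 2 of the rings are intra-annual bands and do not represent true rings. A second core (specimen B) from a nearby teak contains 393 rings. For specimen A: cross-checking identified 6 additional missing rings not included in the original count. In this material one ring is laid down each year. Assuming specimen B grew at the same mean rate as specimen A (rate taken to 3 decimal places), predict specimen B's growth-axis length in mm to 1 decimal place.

Specimen A: true ring count = 465 − 2 + 6 = 469.
A: Extension rate ≈ 252.9 / 469 = 0.539 mm/yr.
For B, 0.539 mm/year × 393 years = 211.8 mm.

211.8 mm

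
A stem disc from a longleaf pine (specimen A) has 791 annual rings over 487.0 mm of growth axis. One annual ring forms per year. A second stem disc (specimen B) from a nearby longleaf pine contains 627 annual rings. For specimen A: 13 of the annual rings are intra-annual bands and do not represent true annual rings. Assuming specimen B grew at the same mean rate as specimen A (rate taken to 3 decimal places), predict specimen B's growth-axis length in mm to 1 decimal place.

392.5 mm

Specimen A: adjusted count: 791 − 13 = 778 annual rings.
A: Mean rate = 487.0 mm / 778 years ≈ 0.626 mm per year.
For B, 0.626 mm/year × 627 years = 392.5 mm.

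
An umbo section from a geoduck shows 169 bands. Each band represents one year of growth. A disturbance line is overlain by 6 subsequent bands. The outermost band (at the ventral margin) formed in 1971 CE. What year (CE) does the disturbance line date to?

6 bands formed after the disturbance line.
Counting back 6 years from 1971 CE places the disturbance line in 1971 − 6 = 1965 CE.

1965 CE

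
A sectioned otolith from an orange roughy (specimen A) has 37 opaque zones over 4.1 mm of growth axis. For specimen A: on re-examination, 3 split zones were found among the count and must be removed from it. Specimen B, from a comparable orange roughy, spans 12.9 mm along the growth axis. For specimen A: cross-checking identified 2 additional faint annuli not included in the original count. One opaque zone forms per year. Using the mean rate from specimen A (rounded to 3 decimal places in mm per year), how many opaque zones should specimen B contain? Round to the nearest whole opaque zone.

Specimen A: adjusted count: 37 − 3 + 2 = 36 opaque zones.
A: 4.1 mm over 36 years gives 4.1 / 36 ≈ 0.114 mm/year.
For B, 12.9 / 0.114 = 113.16 years ≈ 113 opaque zones.

113 opaque zones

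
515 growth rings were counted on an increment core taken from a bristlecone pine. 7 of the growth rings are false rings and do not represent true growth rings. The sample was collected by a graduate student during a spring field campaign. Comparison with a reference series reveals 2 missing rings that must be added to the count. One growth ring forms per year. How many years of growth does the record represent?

510 years

After corrections the count is 515 − 7 + 2 = 510 growth rings.
At one growth ring per year, that is 510 years.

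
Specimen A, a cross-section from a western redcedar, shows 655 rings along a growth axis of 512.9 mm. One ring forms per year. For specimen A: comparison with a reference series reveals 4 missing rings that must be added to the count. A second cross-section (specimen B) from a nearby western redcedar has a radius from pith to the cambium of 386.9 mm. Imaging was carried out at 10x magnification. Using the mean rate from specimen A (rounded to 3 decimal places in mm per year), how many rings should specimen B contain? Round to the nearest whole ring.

497 rings

Specimen A: after corrections the count is 655 + 4 = 659 rings.
A: Extension rate ≈ 512.9 / 659 = 0.778 mm/yr.
Specimen B: 386.9 mm / 0.778 mm per year = 497.30 years ≈ 497 rings.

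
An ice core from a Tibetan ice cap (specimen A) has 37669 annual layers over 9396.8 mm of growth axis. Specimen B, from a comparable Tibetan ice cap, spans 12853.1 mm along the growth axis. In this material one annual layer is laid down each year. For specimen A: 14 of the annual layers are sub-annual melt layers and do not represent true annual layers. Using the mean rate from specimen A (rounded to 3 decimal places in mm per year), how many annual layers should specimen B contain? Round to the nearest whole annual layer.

Specimen A: true annual layer count = 37669 − 14 = 37655.
A: 9396.8 mm over 37655 years gives 9396.8 / 37655 ≈ 0.250 mm/yr.
Specimen B: 12853.1 mm / 0.250 mm per year = 51412.40 years ≈ 51412 annual layers.

51412 annual layers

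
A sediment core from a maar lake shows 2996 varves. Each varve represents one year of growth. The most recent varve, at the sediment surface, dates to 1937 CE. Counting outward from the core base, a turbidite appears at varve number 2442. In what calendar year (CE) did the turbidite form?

The turbidite sits at varve 2442 from the core base, so 2996 − 2442 = 554 varves formed after it.
The varve at the sediment surface is 1937 CE, so the turbidite dates to 1937 − 554 = 1383 CE.

1383 CE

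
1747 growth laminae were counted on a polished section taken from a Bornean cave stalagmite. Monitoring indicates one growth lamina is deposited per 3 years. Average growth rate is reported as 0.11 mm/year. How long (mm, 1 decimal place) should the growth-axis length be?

Multiplying by 3 years per growth lamina: 1747 × 3 = 5241 years.
5241 years at 0.11 mm/year gives 0.11 × 5241 = 576.5 mm.

576.5 mm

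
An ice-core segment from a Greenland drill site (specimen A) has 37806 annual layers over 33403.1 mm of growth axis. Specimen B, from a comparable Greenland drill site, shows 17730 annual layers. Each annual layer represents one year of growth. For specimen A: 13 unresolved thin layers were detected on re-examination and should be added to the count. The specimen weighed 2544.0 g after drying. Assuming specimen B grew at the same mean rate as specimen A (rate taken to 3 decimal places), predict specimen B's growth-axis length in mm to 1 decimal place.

15655.6 mm

Specimen A: adjusted count: 37806 + 13 = 37819 annual layers.
A: 33403.1 mm over 37819 years gives 33403.1 / 37819 ≈ 0.883 mm per year.
B's length ≈ 0.883 × 17730 = 15655.6 mm.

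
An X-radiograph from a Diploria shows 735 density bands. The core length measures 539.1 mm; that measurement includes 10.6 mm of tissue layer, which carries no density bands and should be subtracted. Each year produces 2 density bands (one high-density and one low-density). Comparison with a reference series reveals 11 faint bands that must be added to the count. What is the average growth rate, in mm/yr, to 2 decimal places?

True density band count = 735 + 11 = 746.
746 density bands at 2 per year is 746 / 2 = 373 years.
Net length = 539.1 − 10.6 = 528.5 mm.
Extension rate ≈ 528.5 / 373 = 1.42 mm/yr.

1.42 mm/yr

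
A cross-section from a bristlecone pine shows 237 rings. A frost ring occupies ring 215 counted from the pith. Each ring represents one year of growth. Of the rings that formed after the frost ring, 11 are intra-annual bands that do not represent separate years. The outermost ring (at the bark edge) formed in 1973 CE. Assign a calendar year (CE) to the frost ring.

1962 CE

The frost ring sits at ring 215 from the pith, so 237 − 215 = 22 rings formed after it.
22 − 11 false = 11 true rings after the frost ring.
The ring at the bark edge is 1973 CE, so the frost ring dates to 1973 − 11 = 1962 CE.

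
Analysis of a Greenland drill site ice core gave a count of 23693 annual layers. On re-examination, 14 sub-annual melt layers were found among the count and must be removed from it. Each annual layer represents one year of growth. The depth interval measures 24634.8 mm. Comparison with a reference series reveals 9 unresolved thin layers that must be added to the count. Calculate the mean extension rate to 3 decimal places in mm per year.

Correcting the raw count gives 23693 − 14 + 9 = 23688 true annual layers.
Extension rate ≈ 24634.8 / 23688 = 1.040 mm per year.

1.040 mm per year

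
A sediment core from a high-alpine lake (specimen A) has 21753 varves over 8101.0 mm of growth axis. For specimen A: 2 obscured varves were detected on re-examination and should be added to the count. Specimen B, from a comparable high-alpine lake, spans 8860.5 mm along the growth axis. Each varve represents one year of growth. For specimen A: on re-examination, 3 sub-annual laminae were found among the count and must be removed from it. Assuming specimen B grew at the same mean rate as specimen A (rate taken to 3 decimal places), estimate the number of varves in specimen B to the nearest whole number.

Specimen A: correcting the raw count gives 21753 − 3 + 2 = 21752 true varves.
A: Mean rate = 8101.0 mm / 21752 years ≈ 0.372 mm/yr.
Specimen B: 8860.5 mm / 0.372 mm per year = 23818.55 years ≈ 23819 varves.

23819 varves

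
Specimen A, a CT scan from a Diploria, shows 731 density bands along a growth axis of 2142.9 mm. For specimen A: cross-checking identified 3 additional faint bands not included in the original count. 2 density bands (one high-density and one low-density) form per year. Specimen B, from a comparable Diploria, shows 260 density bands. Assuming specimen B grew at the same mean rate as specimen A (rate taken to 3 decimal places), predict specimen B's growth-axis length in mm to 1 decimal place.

759.1 mm

Specimen A: adjusted count: 731 + 3 = 734 density bands.
Specimen A: dividing by 2 density bands per year: 734 / 2 = 367 years.
A: Extension rate ≈ 2142.9 / 367 = 5.839 mm/yr.
Specimen B: with 2 density bands per year, 260 / 2 = 130 years. For B, 5.839 mm/year × 130 years = 759.1 mm.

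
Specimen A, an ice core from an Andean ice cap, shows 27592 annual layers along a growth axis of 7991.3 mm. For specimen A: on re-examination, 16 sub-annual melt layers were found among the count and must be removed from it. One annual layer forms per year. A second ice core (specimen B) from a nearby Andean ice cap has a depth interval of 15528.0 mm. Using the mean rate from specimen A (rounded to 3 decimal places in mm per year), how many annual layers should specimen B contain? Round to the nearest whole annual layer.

Specimen A: adjusted count: 27592 − 16 = 27576 annual layers.
A: Mean rate = 7991.3 mm / 27576 years ≈ 0.290 mm/year.
For B, 15528.0 / 0.290 = 53544.83 years ≈ 53545 annual layers.

53545 annual layers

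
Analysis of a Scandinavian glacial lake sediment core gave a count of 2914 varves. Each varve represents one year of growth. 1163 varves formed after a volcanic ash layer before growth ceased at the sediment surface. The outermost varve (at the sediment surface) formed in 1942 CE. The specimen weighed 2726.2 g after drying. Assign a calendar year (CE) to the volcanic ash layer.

1163 varves formed after the volcanic ash layer.
1942 − 1163 = 779 CE.

779 CE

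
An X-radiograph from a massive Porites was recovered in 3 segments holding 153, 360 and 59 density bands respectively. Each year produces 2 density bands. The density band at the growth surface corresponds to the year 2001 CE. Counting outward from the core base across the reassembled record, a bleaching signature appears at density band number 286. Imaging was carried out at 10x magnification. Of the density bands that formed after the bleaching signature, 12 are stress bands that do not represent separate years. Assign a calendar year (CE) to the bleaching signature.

1864 CE

Total density bands = 153 + 360 + 59 = 572.
572 − 286 = 286 density bands lie beyond the bleaching signature toward the growth surface.
286 − 12 false = 274 true density bands after the bleaching signature.
Dividing by 2 density bands per year: 274 / 2 = 137 years.
2001 − 137 = 1864 CE.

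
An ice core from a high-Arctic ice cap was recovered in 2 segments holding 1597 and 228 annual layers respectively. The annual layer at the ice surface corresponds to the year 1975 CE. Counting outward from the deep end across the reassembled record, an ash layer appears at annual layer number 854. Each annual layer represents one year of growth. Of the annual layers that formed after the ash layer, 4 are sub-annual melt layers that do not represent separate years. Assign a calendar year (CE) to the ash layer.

1008 CE

Total annual layers = 1597 + 228 = 1825.
Between annual layer 854 and the ice surface there are 1825 − 854 = 971 annual layers.
Excluding 4 false annual layers: 971 − 4 = 967.
Counting back 967 years from 1975 CE places the ash layer in 1975 − 967 = 1008 CE.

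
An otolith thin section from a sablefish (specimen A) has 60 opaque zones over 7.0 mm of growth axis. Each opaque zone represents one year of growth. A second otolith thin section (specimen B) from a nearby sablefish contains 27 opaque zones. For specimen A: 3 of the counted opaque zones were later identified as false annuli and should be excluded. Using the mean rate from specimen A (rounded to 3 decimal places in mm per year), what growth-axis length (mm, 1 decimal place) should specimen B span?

Specimen A: true opaque zone count = 60 − 3 = 57.
A: Mean rate = 7.0 mm / 57 years ≈ 0.123 mm/yr.
Length of B = 0.123 × 27 = 3.3 mm.

3.3 mm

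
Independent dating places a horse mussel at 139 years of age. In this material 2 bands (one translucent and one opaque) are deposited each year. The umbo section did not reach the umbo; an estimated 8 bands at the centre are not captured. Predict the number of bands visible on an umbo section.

270 bands

Expected bands: 139 × 2 = 278.
278 − 8 missed = 270 bands expected in the prepared section.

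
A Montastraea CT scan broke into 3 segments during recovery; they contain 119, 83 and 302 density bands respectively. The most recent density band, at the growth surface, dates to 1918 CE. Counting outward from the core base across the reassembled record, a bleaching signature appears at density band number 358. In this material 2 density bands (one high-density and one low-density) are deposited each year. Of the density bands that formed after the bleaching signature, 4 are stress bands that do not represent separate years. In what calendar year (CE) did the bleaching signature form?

1847 CE

Total density bands = 119 + 83 + 302 = 504.
Between density band 358 and the growth surface there are 504 − 358 = 146 density bands.
Excluding 4 false density bands: 146 − 4 = 142.
With 2 density bands per year, 142 / 2 = 71 years.
1918 − 71 = 1847 CE.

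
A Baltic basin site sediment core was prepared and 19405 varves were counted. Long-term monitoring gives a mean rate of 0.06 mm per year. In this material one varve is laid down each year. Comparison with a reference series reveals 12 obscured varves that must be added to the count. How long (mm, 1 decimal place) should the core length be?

1165.0 mm

True varve count = 19405 + 12 = 19417.
19417 years at 0.06 mm/year gives 0.06 × 19417 = 1165.0 mm.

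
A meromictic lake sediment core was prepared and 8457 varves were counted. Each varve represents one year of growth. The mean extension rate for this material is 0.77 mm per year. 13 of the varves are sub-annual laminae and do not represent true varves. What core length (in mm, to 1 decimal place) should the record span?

6501.9 mm

Correcting the raw count gives 8457 − 13 = 8444 true varves.
Predicted length = 0.77 mm/year × 8444 years = 6501.9 mm.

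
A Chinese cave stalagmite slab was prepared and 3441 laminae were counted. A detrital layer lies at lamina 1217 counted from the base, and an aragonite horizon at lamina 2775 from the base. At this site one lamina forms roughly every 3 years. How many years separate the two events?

4674 years

Separation: 2775 − 1217 = 1558 laminae.
Multiplying by 3 years per lamina: 1558 × 3 = 4674 years.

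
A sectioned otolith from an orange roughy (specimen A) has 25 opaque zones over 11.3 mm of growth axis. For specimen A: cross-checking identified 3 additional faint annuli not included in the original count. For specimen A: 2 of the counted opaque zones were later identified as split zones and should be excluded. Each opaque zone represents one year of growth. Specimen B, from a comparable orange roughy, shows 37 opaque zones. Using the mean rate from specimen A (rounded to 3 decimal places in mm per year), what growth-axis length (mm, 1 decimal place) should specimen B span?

Specimen A: true opaque zone count = 25 − 2 + 3 = 26.
A: Extension rate ≈ 11.3 / 26 = 0.435 mm/yr.
For B, 0.435 mm/year × 37 years = 16.1 mm.

16.1 mm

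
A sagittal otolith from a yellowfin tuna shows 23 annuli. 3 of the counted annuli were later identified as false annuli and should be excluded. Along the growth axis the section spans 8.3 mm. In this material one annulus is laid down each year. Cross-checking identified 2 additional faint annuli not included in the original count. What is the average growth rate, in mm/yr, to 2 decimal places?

Correcting the raw count gives 23 − 3 + 2 = 22 true annuli.
Extension rate ≈ 8.3 / 22 = 0.38 mm/yr.

0.38 mm/yr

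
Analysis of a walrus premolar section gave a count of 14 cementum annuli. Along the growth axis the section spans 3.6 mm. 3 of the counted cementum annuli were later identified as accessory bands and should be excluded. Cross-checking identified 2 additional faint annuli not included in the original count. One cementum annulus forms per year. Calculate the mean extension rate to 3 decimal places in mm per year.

Adjusted count: 14 − 3 + 2 = 13 cementum annuli.
Mean rate = 3.6 mm / 13 years ≈ 0.277 mm per year.

0.277 mm per year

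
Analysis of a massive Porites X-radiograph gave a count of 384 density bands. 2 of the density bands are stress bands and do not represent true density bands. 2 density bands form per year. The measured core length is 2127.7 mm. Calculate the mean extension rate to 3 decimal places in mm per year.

11.140 mm per year

True density band count = 384 − 2 = 382.
With 2 density bands per year, 382 / 2 = 191 years.
Extension rate ≈ 2127.7 / 191 = 11.140 mm per year.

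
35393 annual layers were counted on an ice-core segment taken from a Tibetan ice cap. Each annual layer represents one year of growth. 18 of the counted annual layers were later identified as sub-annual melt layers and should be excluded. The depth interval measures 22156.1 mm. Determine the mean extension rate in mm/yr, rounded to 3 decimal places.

0.626 mm/yr

After corrections the count is 35393 − 18 = 35375 annual layers.
22156.1 mm over 35375 years gives 22156.1 / 35375 ≈ 0.626 mm/yr.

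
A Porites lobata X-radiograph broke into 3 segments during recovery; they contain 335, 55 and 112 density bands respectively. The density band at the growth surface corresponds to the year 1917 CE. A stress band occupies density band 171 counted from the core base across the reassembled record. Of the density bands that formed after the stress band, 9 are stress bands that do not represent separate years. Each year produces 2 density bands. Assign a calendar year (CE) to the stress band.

Total density bands = 335 + 55 + 112 = 502.
The stress band sits at density band 171 from the core base, so 502 − 171 = 331 density bands formed after it.
331 − 9 false = 322 true density bands after the stress band.
With 2 density bands per year, 322 / 2 = 161 years.
Counting back 161 years from 1917 CE places the stress band in 1917 − 161 = 1756 CE.

1756 CE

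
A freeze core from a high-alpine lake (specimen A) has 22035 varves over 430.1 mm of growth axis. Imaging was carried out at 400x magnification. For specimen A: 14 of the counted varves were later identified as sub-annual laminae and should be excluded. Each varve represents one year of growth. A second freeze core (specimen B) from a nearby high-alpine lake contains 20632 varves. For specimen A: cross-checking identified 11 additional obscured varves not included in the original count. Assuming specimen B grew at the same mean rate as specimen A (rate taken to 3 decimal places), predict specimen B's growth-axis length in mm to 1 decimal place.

412.6 mm

Specimen A: correcting the raw count gives 22035 − 14 + 11 = 22032 true varves.
A: Mean rate = 430.1 mm / 22032 years ≈ 0.020 mm/yr.
For B, 0.020 mm/year × 20632 years = 412.6 mm.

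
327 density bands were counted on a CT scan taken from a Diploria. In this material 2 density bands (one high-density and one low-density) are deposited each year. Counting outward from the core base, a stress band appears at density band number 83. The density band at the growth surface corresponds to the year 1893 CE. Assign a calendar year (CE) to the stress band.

1771 CE

Between density band 83 and the growth surface there are 327 − 83 = 244 density bands.
Dividing by 2 density bands per year: 244 / 2 = 122 years.
Counting back 122 years from 1893 CE places the stress band in 1893 − 122 = 1771 CE.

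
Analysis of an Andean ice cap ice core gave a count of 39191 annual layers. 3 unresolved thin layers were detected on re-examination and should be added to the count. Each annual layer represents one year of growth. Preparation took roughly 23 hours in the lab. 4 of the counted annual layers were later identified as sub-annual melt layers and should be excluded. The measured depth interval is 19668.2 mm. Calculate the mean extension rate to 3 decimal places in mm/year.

0.502 mm/year

True annual layer count = 39191 − 4 + 3 = 39190.
Mean rate = 19668.2 mm / 39190 years ≈ 0.502 mm/year.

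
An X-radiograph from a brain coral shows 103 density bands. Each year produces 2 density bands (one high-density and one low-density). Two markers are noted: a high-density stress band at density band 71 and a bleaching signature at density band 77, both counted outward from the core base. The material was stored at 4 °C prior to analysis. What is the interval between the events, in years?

77 − 71 = 6 density bands lie between the two events.
With 2 density bands per year, 6 / 2 = 3 years.

3 yr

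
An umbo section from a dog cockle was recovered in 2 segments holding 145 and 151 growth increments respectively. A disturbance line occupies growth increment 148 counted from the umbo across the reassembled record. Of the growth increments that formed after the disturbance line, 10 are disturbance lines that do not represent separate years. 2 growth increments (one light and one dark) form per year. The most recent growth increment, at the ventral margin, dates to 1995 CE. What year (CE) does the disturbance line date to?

1926 CE

Total growth increments = 145 + 151 = 296.
Between growth increment 148 and the ventral margin there are 296 − 148 = 148 growth increments.
Removing the 10 false growth increments leaves 148 − 10 = 138 true growth increments beyond the disturbance line.
Dividing by 2 growth increments per year: 138 / 2 = 69 years.
The growth increment at the ventral margin is 1995 CE, so the disturbance line dates to 1995 − 69 = 1926 CE.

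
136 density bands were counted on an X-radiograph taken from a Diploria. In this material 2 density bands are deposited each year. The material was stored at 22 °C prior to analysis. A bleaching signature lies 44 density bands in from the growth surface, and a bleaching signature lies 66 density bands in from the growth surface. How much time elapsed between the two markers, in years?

11 years

Separation: 66 − 44 = 22 density bands.
22 density bands at 2 per year is 22 / 2 = 11 years.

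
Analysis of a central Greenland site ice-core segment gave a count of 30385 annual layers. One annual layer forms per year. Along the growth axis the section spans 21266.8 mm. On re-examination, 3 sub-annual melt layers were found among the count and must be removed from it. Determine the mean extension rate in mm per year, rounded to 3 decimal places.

0.700 mm per year

Correcting the raw count gives 30385 − 3 = 30382 true annual layers.
Mean rate = 21266.8 mm / 30382 years ≈ 0.700 mm per year.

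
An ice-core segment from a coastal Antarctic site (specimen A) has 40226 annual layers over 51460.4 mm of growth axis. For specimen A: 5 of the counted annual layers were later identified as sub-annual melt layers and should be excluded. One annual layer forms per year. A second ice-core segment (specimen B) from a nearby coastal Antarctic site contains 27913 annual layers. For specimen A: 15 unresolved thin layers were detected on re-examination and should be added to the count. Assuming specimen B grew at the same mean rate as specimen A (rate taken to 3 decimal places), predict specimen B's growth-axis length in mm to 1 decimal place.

35700.7 mm

Specimen A: adjusted count: 40226 − 5 + 15 = 40236 annual layers.
A: 51460.4 mm over 40236 years gives 51460.4 / 40236 ≈ 1.279 mm/yr.
Length of B = 1.279 × 27913 = 35700.7 mm.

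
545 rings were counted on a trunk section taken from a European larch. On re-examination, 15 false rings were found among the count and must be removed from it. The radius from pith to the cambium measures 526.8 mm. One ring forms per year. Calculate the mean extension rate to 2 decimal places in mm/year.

0.99 mm/year

After corrections the count is 545 − 15 = 530 rings.
Extension rate ≈ 526.8 / 530 = 0.99 mm/year.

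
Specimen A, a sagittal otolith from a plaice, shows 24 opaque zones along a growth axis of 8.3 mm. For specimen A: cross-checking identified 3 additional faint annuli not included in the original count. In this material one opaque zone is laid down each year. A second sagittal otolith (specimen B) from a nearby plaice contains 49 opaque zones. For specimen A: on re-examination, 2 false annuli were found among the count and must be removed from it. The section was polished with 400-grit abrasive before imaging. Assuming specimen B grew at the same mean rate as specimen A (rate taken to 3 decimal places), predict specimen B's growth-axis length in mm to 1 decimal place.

Specimen A: adjusted count: 24 − 2 + 3 = 25 opaque zones.
A: 8.3 mm over 25 years gives 8.3 / 25 ≈ 0.332 mm/yr.
For B, 0.332 mm/year × 49 years = 16.3 mm.

16.3 mm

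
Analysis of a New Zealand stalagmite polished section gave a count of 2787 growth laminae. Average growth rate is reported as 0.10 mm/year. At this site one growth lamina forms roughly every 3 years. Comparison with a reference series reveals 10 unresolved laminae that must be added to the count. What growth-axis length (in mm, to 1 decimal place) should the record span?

After corrections the count is 2787 + 10 = 2797 growth laminae.
Multiplying by 3 years per growth lamina: 2797 × 3 = 8391 years.
8391 years at 0.10 mm/year gives 0.10 × 8391 = 839.1 mm.

839.1 mm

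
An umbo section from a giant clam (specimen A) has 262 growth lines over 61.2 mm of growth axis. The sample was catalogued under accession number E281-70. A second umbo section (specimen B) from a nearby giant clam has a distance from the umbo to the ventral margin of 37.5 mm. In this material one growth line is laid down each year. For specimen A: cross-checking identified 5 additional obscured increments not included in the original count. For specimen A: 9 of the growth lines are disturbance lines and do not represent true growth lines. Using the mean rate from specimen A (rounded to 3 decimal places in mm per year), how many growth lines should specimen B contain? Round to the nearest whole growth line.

158 growth lines

Specimen A: adjusted count: 262 − 9 + 5 = 258 growth lines.
A: Mean rate = 61.2 mm / 258 years ≈ 0.237 mm/yr.
For B, 37.5 / 0.237 = 158.23 years ≈ 158 growth lines.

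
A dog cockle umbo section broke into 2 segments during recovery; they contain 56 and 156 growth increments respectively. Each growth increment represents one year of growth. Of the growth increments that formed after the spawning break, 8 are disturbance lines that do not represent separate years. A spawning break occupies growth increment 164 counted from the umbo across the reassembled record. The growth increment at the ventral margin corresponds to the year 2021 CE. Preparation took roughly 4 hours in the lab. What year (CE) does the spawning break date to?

1981 CE

Total growth increments = 56 + 156 = 212.
The spawning break sits at growth increment 164 from the umbo, so 212 − 164 = 48 growth increments formed after it.
Removing the 8 false growth increments leaves 48 − 8 = 40 true growth increments beyond the spawning break.
Counting back 40 years from 2021 CE places the spawning break in 2021 − 40 = 1981 CE.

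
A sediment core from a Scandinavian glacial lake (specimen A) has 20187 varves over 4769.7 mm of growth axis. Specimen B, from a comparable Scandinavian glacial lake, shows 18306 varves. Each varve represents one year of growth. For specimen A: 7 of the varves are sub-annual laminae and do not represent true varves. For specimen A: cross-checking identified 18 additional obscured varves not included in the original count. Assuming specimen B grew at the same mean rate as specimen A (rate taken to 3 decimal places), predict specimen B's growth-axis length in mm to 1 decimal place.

4320.2 mm

Specimen A: correcting the raw count gives 20187 − 7 + 18 = 20198 true varves.
A: Mean rate = 4769.7 mm / 20198 years ≈ 0.236 mm/year.
Length of B = 0.236 × 18306 = 4320.2 mm.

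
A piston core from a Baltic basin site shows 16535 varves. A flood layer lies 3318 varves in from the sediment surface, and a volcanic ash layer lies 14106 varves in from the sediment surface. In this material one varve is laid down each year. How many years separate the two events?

14106 − 3318 = 10788 varves lie between the two events.
One varve per year makes the interval 10788 years.

10788 yr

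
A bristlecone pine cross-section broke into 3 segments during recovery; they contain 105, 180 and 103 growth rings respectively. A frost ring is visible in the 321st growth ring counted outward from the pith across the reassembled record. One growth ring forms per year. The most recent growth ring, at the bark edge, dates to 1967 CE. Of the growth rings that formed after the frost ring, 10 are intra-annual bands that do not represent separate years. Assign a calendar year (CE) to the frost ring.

Total growth rings = 105 + 180 + 103 = 388.
Between growth ring 321 and the bark edge there are 388 − 321 = 67 growth rings.
Removing the 10 false growth rings leaves 67 − 10 = 57 true growth rings beyond the frost ring.
Counting back 57 years from 1967 CE places the frost ring in 1967 − 57 = 1910 CE.

1910 CE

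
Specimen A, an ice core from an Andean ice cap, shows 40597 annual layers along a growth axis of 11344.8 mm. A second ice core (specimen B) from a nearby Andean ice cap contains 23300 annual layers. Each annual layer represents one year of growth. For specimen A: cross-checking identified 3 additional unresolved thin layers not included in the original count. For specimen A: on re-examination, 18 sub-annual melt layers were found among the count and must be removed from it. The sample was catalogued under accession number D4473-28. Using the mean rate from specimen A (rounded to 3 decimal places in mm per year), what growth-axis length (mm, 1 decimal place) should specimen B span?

6524.0 mm

Specimen A: adjusted count: 40597 − 18 + 3 = 40582 annual layers.
A: 11344.8 mm over 40582 years gives 11344.8 / 40582 ≈ 0.280 mm/yr.
For B, 0.280 mm/year × 23300 years = 6524.0 mm.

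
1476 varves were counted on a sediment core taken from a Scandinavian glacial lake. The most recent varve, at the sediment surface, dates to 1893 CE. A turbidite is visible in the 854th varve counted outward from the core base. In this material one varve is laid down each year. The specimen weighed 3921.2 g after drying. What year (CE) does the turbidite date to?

1476 − 854 = 622 varves lie beyond the turbidite toward the sediment surface.
Counting back 622 years from 1893 CE places the turbidite in 1893 − 622 = 1271 CE.

1271 CE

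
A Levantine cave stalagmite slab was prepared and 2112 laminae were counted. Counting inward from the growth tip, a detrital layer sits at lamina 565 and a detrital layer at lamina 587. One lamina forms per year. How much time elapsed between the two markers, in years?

22 years

The two markers are separated by 587 − 565 = 22 laminae.
One lamina per year makes the interval 22 years.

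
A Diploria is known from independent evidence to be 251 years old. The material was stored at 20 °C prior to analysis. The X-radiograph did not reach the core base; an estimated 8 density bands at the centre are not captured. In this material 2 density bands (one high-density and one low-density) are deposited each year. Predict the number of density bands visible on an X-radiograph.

251 years at 2 density bands per year gives 251 × 2 = 502 density bands.
502 − 8 missed = 494 density bands expected in the prepared section.

494 density bands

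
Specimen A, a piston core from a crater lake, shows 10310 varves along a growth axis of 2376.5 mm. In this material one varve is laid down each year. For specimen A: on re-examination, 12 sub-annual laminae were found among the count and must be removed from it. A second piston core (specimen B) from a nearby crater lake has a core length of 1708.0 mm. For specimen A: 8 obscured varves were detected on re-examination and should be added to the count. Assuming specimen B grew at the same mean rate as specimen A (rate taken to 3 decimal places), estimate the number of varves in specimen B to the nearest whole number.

7394 varves

Specimen A: correcting the raw count gives 10310 − 12 + 8 = 10306 true varves.
A: Extension rate ≈ 2376.5 / 10306 = 0.231 mm/year.
For B, 1708.0 / 0.231 = 7393.94 years ≈ 7394 varves.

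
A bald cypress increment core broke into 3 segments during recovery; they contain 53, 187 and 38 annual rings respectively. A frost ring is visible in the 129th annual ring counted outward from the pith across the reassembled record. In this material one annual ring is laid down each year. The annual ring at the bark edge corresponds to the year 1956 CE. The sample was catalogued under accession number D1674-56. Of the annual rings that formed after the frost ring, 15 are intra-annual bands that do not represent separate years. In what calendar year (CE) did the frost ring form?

Total annual rings = 53 + 187 + 38 = 278.
278 − 129 = 149 annual rings lie beyond the frost ring toward the bark edge.
Excluding 15 false annual rings: 149 − 15 = 134.
Counting back 134 years from 1956 CE places the frost ring in 1956 − 134 = 1822 CE.

1822 CE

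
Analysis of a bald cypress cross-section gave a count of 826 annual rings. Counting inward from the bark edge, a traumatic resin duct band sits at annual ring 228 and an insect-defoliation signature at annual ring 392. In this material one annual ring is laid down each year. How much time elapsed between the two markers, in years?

Separation: 392 − 228 = 164 annual rings.
At one annual ring per year, 164 years elapsed between them.

164 yr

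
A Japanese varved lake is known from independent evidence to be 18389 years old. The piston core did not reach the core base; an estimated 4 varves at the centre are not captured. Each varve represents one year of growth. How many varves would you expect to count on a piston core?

18385 varves

At one varve per year, 18389 years correspond to 18389 varves.
Less the 4 uncaptured varves: 18389 − 4 = 18385.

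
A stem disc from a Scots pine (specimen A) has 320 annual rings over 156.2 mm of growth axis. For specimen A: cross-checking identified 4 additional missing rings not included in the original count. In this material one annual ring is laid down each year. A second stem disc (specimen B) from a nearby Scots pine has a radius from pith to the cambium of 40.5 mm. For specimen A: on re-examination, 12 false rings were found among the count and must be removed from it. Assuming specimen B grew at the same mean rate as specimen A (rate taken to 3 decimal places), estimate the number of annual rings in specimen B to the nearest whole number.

Specimen A: after corrections the count is 320 − 12 + 4 = 312 annual rings.
A: Extension rate ≈ 156.2 / 312 = 0.501 mm per year.
For B, 40.5 / 0.501 = 80.84 years ≈ 81 annual rings.

81 annual rings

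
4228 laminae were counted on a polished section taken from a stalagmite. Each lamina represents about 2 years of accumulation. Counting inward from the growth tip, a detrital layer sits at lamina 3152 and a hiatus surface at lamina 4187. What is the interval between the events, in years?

4187 − 3152 = 1035 laminae lie between the two events.
At 2 years per lamina, 1035 × 2 = 2070 years.

2070 years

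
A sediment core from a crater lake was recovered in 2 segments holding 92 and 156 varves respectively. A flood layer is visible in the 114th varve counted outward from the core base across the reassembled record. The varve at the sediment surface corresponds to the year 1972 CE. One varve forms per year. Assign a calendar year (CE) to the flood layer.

Total varves = 92 + 156 = 248.
Between varve 114 and the sediment surface there are 248 − 114 = 134 varves.
Counting back 134 years from 1972 CE places the flood layer in 1972 − 134 = 1838 CE.

1838 CE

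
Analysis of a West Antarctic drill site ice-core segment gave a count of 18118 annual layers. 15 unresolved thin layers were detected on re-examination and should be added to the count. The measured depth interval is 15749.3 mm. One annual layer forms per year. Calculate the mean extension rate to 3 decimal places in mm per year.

After corrections the count is 18118 + 15 = 18133 annual layers.
Mean rate = 15749.3 mm / 18133 years ≈ 0.869 mm per year.

0.869 mm per year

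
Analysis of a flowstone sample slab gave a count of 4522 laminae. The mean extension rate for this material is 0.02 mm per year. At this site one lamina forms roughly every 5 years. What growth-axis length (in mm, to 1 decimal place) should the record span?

Multiplying by 5 years per lamina: 4522 × 5 = 22610 years.
Length ≈ 0.02 × 22610 = 452.2 mm.

452.2 mm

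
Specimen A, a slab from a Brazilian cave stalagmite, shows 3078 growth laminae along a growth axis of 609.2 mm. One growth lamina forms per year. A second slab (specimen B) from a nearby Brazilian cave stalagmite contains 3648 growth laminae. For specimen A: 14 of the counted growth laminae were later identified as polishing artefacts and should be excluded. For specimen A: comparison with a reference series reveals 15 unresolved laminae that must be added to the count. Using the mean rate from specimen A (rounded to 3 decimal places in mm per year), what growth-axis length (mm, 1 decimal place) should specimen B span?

722.3 mm

Specimen A: true growth lamina count = 3078 − 14 + 15 = 3079.
A: 609.2 mm over 3079 years gives 609.2 / 3079 ≈ 0.198 mm/year.
Length of B = 0.198 × 3648 = 722.3 mm.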